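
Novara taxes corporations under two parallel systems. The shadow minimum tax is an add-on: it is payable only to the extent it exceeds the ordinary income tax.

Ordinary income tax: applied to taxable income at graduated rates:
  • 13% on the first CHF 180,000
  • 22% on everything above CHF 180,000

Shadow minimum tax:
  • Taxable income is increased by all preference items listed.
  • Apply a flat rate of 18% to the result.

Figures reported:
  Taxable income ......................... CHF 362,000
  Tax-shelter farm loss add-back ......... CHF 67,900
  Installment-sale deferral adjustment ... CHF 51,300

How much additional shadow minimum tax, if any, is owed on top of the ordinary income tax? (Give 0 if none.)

CHF 23,176

Shadow minimum tax:
  Adjusted income: CHF 362,000 + CHF 67,900 + CHF 51,300 = CHF 481,200
  CHF 481,200 × 18% = CHF 86,616

Ordinary income tax:
  CHF 180,000 × 13% = CHF 23,400
  CHF 182,000 × 22% = CHF 40,040
  → CHF 63,440

Excess of shadow minimum tax over ordinary income tax: CHF 86,616 − CHF 63,440 = CHF 23,176.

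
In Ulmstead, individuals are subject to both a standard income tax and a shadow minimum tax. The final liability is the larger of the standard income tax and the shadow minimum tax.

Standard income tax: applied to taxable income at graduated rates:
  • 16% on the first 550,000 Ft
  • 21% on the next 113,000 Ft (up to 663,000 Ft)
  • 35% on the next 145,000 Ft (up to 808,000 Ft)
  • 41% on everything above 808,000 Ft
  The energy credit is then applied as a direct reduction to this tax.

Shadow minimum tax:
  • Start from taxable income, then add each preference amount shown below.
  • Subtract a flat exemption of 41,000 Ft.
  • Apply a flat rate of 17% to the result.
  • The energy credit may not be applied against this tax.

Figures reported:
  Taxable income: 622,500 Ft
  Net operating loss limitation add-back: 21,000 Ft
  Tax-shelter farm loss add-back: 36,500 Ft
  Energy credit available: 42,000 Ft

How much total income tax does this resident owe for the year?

108,630 Ft

Shadow minimum tax:
  Adjusted income: 622,500 Ft + 21,000 Ft + 36,500 Ft = 680,000 Ft
  Less exemption 41,000 Ft → base 639,000 Ft
  639,000 Ft × 17% = 108,630 Ft

Standard income tax:
  550,000 Ft × 16% = 88,000 Ft
  72,500 Ft × 21% = 15,225 Ft
  → 103,225 Ft
  Less energy credit 42,000 Ft → 61,225 Ft

108,630 Ft > 61,225 Ft, so the shadow minimum tax is the binding amount.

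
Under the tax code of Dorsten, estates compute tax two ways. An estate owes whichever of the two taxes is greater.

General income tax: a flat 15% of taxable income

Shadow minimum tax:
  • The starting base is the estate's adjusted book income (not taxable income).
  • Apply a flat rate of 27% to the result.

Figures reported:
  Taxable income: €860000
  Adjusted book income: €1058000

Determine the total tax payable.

General income tax:
  €860000 × 15% = €129000

Shadow minimum tax:
  Base (adjusted book income): €1058000
  €1058000 × 27% = €285660

€285660 > €129000, so the shadow minimum tax is the binding amount.

€285660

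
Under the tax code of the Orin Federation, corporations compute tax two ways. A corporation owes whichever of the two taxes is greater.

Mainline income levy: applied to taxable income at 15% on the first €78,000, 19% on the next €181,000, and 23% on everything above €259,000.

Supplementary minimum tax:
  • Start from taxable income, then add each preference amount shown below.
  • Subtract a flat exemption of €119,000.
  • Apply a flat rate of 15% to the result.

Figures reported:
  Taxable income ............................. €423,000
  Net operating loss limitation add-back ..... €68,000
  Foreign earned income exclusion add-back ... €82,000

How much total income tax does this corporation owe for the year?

Supplementary minimum tax:
  Adjusted income: €423,000 + €68,000 + €82,000 = €573,000
  Less exemption €119,000 → base €454,000
  €454,000 × 15% = €68,100

Mainline income levy:
  €78,000 × 15% = €11,700
  €181,000 × 19% = €34,390
  €164,000 × 23% = €37,720
  → €83,810

€83,810 > €68,100, so the mainline income levy governs.

€83,810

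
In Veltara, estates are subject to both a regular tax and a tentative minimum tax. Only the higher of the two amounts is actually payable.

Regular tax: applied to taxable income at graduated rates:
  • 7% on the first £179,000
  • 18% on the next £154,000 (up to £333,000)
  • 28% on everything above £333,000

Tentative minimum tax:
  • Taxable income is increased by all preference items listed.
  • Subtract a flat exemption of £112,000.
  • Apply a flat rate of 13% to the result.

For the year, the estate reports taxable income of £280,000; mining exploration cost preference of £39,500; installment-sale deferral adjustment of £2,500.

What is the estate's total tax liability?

Regular tax:
  £179,000 × 7% = £12,530
  £101,000 × 18% = £18,180
  → £30,710

Tentative minimum tax:
  Adjusted income: £280,000 + £39,500 + £2,500 = £322,000
  Less exemption £112,000 → base £210,000
  £210,000 × 13% = £27,300

£30,710 > £27,300, so the regular tax governs.

£30,710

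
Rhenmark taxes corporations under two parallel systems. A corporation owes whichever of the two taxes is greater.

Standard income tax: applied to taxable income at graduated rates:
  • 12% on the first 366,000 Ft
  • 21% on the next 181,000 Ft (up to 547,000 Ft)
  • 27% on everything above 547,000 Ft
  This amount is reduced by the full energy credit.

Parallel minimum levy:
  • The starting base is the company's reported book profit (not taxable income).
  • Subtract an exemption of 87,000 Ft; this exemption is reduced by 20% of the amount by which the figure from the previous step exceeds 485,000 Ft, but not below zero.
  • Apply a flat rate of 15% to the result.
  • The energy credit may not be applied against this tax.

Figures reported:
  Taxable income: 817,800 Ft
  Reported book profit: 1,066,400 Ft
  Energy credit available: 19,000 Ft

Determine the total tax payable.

159,960 Ft

Parallel minimum levy:
  Base (reported book profit): 1,066,400 Ft
  Exemption: 20% × (1,066,400 Ft − 485,000 Ft) = 116,280 Ft ≥ 87,000 Ft, so the exemption is fully phased out
  Base: 1,066,400 Ft − 0 Ft = 1,066,400 Ft
  1,066,400 Ft × 15% = 159,960 Ft

Standard income tax:
  366,000 Ft × 12% = 43,920 Ft
  181,000 Ft × 21% = 38,010 Ft
  270,800 Ft × 27% = 73,116 Ft
  → 155,046 Ft
  Less energy credit 19,000 Ft → 136,046 Ft

159,960 Ft > 136,046 Ft, so the parallel minimum levy is the binding amount.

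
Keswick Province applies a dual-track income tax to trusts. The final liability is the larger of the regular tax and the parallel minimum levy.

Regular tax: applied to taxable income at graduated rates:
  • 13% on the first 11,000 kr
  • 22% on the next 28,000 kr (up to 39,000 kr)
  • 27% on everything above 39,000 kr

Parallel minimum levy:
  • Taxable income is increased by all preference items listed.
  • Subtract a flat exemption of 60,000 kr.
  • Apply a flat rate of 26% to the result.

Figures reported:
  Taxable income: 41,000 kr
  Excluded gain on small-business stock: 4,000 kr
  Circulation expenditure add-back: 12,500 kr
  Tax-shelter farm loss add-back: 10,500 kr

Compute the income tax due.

8,130 kr

Regular tax:
  11,000 kr × 13% = 1,430 kr
  28,000 kr × 22% = 6,160 kr
  2,000 kr × 27% = 540 kr
  → 8,130 kr

Parallel minimum levy:
  Adjusted income: 41,000 kr + 4,000 kr + 12,500 kr + 10,500 kr = 68,000 kr
  Less exemption 60,000 kr → base 8,000 kr
  8,000 kr × 26% = 2,080 kr

8,130 kr > 2,080 kr, so the regular tax governs.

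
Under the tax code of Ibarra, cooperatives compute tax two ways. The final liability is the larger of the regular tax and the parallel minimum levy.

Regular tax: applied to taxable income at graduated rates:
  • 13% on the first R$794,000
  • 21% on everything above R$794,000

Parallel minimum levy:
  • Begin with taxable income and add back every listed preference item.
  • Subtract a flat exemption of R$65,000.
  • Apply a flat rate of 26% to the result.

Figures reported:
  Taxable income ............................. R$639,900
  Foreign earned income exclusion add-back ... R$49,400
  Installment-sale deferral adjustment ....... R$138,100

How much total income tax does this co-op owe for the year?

R$198,224

Regular tax:
  R$639,900 × 13% = R$83,187

Parallel minimum levy:
  Adjusted income: R$639,900 + R$49,400 + R$138,100 = R$827,400
  Less exemption R$65,000 → base R$762,400
  R$762,400 × 26% = R$198,224

R$198,224 > R$83,187, so the parallel minimum levy is the binding amount.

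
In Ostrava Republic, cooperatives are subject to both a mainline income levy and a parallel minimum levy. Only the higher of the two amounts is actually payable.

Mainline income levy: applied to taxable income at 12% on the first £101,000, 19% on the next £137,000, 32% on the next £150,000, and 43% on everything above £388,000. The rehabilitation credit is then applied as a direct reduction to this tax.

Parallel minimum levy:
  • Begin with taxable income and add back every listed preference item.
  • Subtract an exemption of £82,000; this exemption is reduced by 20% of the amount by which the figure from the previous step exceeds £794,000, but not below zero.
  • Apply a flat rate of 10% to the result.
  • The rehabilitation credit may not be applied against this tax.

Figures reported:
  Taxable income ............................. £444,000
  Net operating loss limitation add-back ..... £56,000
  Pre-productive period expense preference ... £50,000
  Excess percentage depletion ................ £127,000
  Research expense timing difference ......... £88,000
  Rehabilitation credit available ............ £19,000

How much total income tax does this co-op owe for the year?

Mainline income levy:
  £101,000 × 12% = £12,120
  £137,000 × 19% = £26,030
  £150,000 × 32% = £48,000
  £56,000 × 43% = £24,080
  → £110,230
  Less rehabilitation credit £19,000 → £91,230

Parallel minimum levy:
  Adjusted income: £444,000 + £56,000 + £50,000 + £127,000 + £88,000 = £765,000
  Exemption: £765,000 ≤ £794,000, so full £82,000 applies
  Base: £765,000 − £82,000 = £683,000
  £683,000 × 10% = £68,300

£91,230 > £68,300, so the mainline income levy governs.

£91,230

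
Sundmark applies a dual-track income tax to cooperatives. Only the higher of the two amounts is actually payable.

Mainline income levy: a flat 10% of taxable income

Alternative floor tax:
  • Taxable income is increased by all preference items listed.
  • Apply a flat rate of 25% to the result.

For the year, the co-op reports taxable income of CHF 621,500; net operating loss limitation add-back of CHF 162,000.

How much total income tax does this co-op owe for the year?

CHF 195,875

Alternative floor tax:
  Adjusted income: CHF 621,500 + CHF 162,000 = CHF 783,500
  CHF 783,500 × 25% = CHF 195,875

Mainline income levy:
  CHF 621,500 × 10% = CHF 62,150

CHF 195,875 > CHF 62,150, so the alternative floor tax is the binding amount.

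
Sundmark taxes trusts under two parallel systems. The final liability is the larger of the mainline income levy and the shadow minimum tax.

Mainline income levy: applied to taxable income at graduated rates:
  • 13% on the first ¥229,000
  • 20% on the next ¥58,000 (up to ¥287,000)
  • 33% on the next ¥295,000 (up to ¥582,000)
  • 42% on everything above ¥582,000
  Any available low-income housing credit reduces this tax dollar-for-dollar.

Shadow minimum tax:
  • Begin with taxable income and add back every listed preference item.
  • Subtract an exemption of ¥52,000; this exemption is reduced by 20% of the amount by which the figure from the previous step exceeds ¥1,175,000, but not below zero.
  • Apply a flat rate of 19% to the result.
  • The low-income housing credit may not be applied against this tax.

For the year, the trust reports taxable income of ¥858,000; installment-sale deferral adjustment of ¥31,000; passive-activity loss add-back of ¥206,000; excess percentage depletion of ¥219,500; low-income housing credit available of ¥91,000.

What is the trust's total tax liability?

¥245,176

Shadow minimum tax:
  Adjusted income: ¥858,000 + ¥31,000 + ¥206,000 + ¥219,500 = ¥1,314,500
  Exemption: ¥52,000 − 20% × (¥1,314,500 − ¥1,175,000) = ¥52,000 − ¥27,900 = ¥24,100
  Base: ¥1,314,500 − ¥24,100 = ¥1,290,400
  ¥1,290,400 × 19% = ¥245,176

Mainline income levy:
  ¥229,000 × 13% = ¥29,770
  ¥58,000 × 20% = ¥11,600
  ¥295,000 × 33% = ¥97,350
  ¥276,000 × 42% = ¥115,920
  → ¥254,640
  Less low-income housing credit ¥91,000 → ¥163,640

¥245,176 > ¥163,640, so the shadow minimum tax is the binding amount.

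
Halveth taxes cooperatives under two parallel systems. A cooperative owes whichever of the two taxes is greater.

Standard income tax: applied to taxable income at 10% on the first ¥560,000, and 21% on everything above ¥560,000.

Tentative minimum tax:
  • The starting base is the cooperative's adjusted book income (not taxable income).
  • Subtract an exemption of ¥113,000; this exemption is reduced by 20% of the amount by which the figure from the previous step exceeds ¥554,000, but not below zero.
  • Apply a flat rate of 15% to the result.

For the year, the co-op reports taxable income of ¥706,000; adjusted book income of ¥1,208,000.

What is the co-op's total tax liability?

Tentative minimum tax:
  Base (adjusted book income): ¥1,208,000
  Exemption: 20% × (¥1,208,000 − ¥554,000) = ¥130,800 ≥ ¥113,000, so the exemption is fully phased out
  Base: ¥1,208,000 − ¥0 = ¥1,208,000
  ¥1,208,000 × 15% = ¥181,200

Standard income tax:
  ¥560,000 × 10% = ¥56,000
  ¥146,000 × 21% = ¥30,660
  → ¥86,660

¥181,200 > ¥86,660, so the tentative minimum tax is the binding amount.

¥181,200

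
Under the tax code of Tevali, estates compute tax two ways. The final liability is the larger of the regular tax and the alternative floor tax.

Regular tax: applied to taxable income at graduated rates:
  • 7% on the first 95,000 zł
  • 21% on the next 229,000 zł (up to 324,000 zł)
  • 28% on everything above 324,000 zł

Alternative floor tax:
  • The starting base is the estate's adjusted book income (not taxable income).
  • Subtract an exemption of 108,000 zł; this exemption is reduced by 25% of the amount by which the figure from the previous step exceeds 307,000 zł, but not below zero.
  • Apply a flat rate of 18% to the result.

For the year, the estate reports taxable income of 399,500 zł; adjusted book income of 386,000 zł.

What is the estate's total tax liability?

75,880 zł

Regular tax:
  95,000 zł × 7% = 6,650 zł
  229,000 zł × 21% = 48,090 zł
  75,500 zł × 28% = 21,140 zł
  → 75,880 zł

Alternative floor tax:
  Base (adjusted book income): 386,000 zł
  Exemption: 108,000 zł − 25% × (386,000 zł − 307,000 zł) = 108,000 zł − 19,750 zł = 88,250 zł
  Base: 386,000 zł − 88,250 zł = 297,750 zł
  297,750 zł × 18% = 53,595 zł

75,880 zł > 53,595 zł, so the regular tax governs.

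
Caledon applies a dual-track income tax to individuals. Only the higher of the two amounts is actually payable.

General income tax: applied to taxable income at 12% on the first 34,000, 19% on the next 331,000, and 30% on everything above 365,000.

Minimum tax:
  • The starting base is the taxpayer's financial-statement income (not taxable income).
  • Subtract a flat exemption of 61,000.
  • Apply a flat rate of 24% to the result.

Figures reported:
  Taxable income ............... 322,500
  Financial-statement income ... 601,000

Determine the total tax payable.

129,600

General income tax:
  34,000 × 12% = 4,080
  288,500 × 19% = 54,815
  → 58,895

Minimum tax:
  Base (financial-statement income): 601,000
  Less exemption 61,000 → base 540,000
  540,000 × 24% = 129,600

129,600 > 58,895, so the minimum tax is the binding amount.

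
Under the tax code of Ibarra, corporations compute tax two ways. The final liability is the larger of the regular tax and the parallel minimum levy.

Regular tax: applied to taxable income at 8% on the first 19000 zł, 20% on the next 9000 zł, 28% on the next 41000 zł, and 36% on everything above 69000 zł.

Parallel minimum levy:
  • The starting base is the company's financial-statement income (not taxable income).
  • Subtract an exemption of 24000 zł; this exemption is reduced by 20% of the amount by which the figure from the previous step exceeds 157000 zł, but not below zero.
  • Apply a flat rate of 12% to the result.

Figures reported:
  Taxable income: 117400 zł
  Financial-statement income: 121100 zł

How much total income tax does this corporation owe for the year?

Parallel minimum levy:
  Base (financial-statement income): 121100 zł
  Exemption: 121100 zł ≤ 157000 zł, so full 24000 zł applies
  Base: 121100 zł − 24000 zł = 97100 zł
  97100 zł × 12% = 11652 zł

Regular tax:
  19000 zł × 8% = 1520 zł
  9000 zł × 20% = 1800 zł
  41000 zł × 28% = 11480 zł
  48400 zł × 36% = 17424 zł
  → 32224 zł

32224 zł > 11652 zł, so the regular tax governs.

32224 zł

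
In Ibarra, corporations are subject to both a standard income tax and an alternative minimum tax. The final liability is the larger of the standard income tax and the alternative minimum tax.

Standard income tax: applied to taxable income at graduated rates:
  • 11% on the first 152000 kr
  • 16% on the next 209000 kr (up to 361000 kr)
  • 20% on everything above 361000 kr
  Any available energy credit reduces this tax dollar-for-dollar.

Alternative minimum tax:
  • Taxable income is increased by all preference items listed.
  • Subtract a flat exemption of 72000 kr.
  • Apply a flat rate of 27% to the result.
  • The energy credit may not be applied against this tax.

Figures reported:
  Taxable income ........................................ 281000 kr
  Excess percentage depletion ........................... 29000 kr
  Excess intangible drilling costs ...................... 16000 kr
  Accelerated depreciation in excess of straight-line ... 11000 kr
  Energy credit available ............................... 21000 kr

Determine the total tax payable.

71550 kr

Alternative minimum tax:
  Adjusted income: 281000 kr + 29000 kr + 16000 kr + 11000 kr = 337000 kr
  Less exemption 72000 kr → base 265000 kr
  265000 kr × 27% = 71550 kr

Standard income tax:
  152000 kr × 11% = 16720 kr
  129000 kr × 16% = 20640 kr
  → 37360 kr
  Less energy credit 21000 kr → 16360 kr

71550 kr > 16360 kr, so the alternative minimum tax is the binding amount.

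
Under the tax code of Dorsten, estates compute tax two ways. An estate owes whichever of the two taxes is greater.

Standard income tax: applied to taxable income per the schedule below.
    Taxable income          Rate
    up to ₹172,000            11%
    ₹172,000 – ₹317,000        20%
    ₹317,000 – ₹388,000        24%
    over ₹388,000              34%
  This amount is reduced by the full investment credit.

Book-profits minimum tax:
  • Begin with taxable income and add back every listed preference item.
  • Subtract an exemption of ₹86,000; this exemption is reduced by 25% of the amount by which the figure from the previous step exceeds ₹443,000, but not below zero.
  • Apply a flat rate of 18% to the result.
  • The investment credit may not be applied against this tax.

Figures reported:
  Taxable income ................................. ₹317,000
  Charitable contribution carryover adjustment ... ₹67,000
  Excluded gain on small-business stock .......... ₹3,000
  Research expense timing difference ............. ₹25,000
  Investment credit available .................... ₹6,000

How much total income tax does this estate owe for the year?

₹58,680

Standard income tax:
  ₹172,000 × 11% = ₹18,920
  ₹145,000 × 20% = ₹29,000
  → ₹47,920
  Less investment credit ₹6,000 → ₹41,920

Book-profits minimum tax:
  Adjusted income: ₹317,000 + ₹67,000 + ₹3,000 + ₹25,000 = ₹412,000
  Exemption: ₹412,000 ≤ ₹443,000, so full ₹86,000 applies
  Base: ₹412,000 − ₹86,000 = ₹326,000
  ₹326,000 × 18% = ₹58,680

₹58,680 > ₹41,920, so the book-profits minimum tax is the binding amount.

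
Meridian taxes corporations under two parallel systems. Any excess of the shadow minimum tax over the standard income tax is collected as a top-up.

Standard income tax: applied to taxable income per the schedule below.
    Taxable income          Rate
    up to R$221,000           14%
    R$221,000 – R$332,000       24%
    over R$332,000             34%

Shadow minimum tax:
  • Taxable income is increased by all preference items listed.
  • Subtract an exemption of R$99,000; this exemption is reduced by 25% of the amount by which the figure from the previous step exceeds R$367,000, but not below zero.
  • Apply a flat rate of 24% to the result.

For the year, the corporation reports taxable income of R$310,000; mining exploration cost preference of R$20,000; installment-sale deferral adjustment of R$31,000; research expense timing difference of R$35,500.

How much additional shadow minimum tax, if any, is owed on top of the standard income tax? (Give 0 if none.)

R$20,870

Standard income tax:
  R$221,000 × 14% = R$30,940
  R$89,000 × 24% = R$21,360
  → R$52,300

Shadow minimum tax:
  Adjusted income: R$310,000 + R$20,000 + R$31,000 + R$35,500 = R$396,500
  Exemption: R$99,000 − 25% × (R$396,500 − R$367,000) = R$99,000 − R$7,375 = R$91,625
  Base: R$396,500 − R$91,625 = R$304,875
  R$304,875 × 24% = R$73,170

Excess of shadow minimum tax over standard income tax: R$73,170 − R$52,300 = R$20,870.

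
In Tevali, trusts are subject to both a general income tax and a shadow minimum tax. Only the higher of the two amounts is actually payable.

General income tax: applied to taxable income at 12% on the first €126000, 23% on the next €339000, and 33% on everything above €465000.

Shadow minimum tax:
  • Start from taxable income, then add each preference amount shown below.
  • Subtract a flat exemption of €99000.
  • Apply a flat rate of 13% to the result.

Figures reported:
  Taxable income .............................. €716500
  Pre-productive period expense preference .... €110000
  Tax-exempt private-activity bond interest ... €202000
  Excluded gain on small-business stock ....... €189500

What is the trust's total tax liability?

General income tax:
  €126000 × 12% = €15120
  €339000 × 23% = €77970
  €251500 × 33% = €82995
  → €176085

Shadow minimum tax:
  Adjusted income: €716500 + €110000 + €202000 + €189500 = €1218000
  Less exemption €99000 → base €1119000
  €1119000 × 13% = €145470

€176085 > €145470, so the general income tax governs.

€176085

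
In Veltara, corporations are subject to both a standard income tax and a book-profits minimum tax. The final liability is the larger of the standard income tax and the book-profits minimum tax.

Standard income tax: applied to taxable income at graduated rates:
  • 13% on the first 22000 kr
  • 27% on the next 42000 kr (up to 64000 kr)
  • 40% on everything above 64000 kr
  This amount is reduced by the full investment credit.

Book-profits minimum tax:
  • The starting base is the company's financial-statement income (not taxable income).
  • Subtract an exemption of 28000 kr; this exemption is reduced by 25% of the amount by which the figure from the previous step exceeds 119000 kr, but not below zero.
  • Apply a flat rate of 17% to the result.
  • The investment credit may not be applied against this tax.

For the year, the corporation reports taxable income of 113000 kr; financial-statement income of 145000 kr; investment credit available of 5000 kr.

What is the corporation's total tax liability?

28800 kr

Standard income tax:
  22000 kr × 13% = 2860 kr
  42000 kr × 27% = 11340 kr
  49000 kr × 40% = 19600 kr
  → 33800 kr
  Less investment credit 5000 kr → 28800 kr

Book-profits minimum tax:
  Base (financial-statement income): 145000 kr
  Exemption: 28000 kr − 25% × (145000 kr − 119000 kr) = 28000 kr − 6500 kr = 21500 kr
  Base: 145000 kr − 21500 kr = 123500 kr
  123500 kr × 17% = 20995 kr

28800 kr > 20995 kr, so the standard income tax governs.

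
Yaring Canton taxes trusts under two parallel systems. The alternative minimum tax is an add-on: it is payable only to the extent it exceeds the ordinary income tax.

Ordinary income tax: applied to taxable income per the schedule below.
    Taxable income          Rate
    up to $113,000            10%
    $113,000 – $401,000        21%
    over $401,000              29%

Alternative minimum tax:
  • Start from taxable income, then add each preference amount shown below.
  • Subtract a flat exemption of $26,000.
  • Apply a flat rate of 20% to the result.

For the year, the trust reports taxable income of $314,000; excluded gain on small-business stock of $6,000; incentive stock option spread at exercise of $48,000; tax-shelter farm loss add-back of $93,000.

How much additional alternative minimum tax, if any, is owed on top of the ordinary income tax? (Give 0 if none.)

$33,490

Alternative minimum tax:
  Adjusted income: $314,000 + $6,000 + $48,000 + $93,000 = $461,000
  Less exemption $26,000 → base $435,000
  $435,000 × 20% = $87,000

Ordinary income tax:
  $113,000 × 10% = $11,300
  $201,000 × 21% = $42,210
  → $53,510

Excess of alternative minimum tax over ordinary income tax: $87,000 − $53,510 = $33,490.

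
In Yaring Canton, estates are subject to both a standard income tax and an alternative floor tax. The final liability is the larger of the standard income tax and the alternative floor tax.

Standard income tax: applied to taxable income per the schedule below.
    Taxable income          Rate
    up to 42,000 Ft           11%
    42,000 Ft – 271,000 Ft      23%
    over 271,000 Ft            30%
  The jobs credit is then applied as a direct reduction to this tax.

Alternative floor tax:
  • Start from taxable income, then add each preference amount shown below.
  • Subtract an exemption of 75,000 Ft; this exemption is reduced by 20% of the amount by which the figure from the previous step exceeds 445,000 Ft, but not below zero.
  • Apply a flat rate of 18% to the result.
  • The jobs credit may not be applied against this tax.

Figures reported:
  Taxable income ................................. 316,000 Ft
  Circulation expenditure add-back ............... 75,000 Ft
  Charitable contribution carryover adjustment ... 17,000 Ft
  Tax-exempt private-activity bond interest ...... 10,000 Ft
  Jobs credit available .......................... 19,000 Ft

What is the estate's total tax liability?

61,740 Ft

Alternative floor tax:
  Adjusted income: 316,000 Ft + 75,000 Ft + 17,000 Ft + 10,000 Ft = 418,000 Ft
  Exemption: 418,000 Ft ≤ 445,000 Ft, so full 75,000 Ft applies
  Base: 418,000 Ft − 75,000 Ft = 343,000 Ft
  343,000 Ft × 18% = 61,740 Ft

Standard income tax:
  42,000 Ft × 11% = 4,620 Ft
  229,000 Ft × 23% = 52,670 Ft
  45,000 Ft × 30% = 13,500 Ft
  → 70,790 Ft
  Less jobs credit 19,000 Ft → 51,790 Ft

61,740 Ft > 51,790 Ft, so the alternative floor tax is the binding amount.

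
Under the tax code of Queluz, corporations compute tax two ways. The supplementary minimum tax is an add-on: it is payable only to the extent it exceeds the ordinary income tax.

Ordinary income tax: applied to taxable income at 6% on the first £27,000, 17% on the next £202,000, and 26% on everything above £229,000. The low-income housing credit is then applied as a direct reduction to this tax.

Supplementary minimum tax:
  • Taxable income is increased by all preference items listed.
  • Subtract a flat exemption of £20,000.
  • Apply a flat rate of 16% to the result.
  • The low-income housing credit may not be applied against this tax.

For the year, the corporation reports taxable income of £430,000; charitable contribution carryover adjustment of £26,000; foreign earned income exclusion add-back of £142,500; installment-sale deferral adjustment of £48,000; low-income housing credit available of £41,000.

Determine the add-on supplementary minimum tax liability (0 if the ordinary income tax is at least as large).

£53,020

Supplementary minimum tax:
  Adjusted income: £430,000 + £26,000 + £142,500 + £48,000 = £646,500
  Less exemption £20,000 → base £626,500
  £626,500 × 16% = £100,240

Ordinary income tax:
  £27,000 × 6% = £1,620
  £202,000 × 17% = £34,340
  £201,000 × 26% = £52,260
  → £88,220
  Less low-income housing credit £41,000 → £47,220

Excess of supplementary minimum tax over ordinary income tax: £100,240 − £47,220 = £53,020.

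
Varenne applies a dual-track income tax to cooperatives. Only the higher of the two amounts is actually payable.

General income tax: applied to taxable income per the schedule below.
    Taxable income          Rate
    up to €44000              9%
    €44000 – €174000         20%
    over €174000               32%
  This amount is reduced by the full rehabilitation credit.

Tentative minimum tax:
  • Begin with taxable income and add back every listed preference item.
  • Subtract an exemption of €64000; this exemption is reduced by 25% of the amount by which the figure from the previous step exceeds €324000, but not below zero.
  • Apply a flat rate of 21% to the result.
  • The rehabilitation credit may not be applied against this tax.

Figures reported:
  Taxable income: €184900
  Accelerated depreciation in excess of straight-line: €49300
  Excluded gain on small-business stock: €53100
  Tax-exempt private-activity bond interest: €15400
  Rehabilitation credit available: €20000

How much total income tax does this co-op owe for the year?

Tentative minimum tax:
  Adjusted income: €184900 + €49300 + €53100 + €15400 = €302700
  Exemption: €302700 ≤ €324000, so full €64000 applies
  Base: €302700 − €64000 = €238700
  €238700 × 21% = €50127

General income tax:
  €44000 × 9% = €3960
  €130000 × 20% = €26000
  €10900 × 32% = €3488
  → €33448
  Less rehabilitation credit €20000 → €13448

€50127 > €13448, so the tentative minimum tax is the binding amount.

€50127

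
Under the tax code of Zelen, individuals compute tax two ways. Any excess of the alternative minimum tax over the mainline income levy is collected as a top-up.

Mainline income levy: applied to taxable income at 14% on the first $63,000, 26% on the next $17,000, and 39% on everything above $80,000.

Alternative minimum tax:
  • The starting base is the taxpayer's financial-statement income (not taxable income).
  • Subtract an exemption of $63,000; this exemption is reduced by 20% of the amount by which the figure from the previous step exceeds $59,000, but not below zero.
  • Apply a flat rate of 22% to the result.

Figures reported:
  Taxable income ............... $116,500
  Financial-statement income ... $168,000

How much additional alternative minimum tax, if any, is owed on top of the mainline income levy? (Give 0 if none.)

$421

Alternative minimum tax:
  Base (financial-statement income): $168,000
  Exemption: $63,000 − 20% × ($168,000 − $59,000) = $63,000 − $21,800 = $41,200
  Base: $168,000 − $41,200 = $126,800
  $126,800 × 22% = $27,896

Mainline income levy:
  $63,000 × 14% = $8,820
  $17,000 × 26% = $4,420
  $36,500 × 39% = $14,235
  → $27,475

Excess of alternative minimum tax over mainline income levy: $27,896 − $27,475 = $421.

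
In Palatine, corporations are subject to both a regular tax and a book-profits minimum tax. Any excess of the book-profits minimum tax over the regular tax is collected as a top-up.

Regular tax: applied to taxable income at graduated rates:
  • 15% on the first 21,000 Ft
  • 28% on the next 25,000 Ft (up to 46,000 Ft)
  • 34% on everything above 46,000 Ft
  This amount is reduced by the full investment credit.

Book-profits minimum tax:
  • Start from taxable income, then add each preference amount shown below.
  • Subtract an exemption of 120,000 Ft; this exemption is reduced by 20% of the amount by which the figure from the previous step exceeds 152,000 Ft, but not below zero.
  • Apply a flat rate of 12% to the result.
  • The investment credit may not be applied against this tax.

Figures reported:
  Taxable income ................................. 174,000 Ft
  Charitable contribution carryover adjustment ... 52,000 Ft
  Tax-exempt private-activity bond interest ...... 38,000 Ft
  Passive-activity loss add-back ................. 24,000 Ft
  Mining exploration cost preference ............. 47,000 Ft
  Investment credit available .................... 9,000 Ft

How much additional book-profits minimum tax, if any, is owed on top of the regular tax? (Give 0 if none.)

0 Ft

Regular tax:
  21,000 Ft × 15% = 3,150 Ft
  25,000 Ft × 28% = 7,000 Ft
  128,000 Ft × 34% = 43,520 Ft
  → 53,670 Ft
  Less investment credit 9,000 Ft → 44,670 Ft

Book-profits minimum tax:
  Adjusted income: 174,000 Ft + 52,000 Ft + 38,000 Ft + 24,000 Ft + 47,000 Ft = 335,000 Ft
  Exemption: 120,000 Ft − 20% × (335,000 Ft − 152,000 Ft) = 120,000 Ft − 36,600 Ft = 83,400 Ft
  Base: 335,000 Ft − 83,400 Ft = 251,600 Ft
  251,600 Ft × 12% = 30,192 Ft

30,192 Ft ≤ 44,670 Ft, so no add-on is due.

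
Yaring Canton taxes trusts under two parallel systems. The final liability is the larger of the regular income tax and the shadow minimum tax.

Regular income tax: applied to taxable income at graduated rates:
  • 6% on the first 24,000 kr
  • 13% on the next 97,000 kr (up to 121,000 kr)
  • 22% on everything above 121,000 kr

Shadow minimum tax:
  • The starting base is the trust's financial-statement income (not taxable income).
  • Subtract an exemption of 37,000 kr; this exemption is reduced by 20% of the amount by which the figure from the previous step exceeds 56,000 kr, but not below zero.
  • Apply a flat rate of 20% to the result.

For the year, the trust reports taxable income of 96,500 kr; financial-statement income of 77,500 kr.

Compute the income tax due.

Shadow minimum tax:
  Base (financial-statement income): 77,500 kr
  Exemption: 37,000 kr − 20% × (77,500 kr − 56,000 kr) = 37,000 kr − 4,300 kr = 32,700 kr
  Base: 77,500 kr − 32,700 kr = 44,800 kr
  44,800 kr × 20% = 8,960 kr

Regular income tax:
  24,000 kr × 6% = 1,440 kr
  72,500 kr × 13% = 9,425 kr
  → 10,865 kr

10,865 kr > 8,960 kr, so the regular income tax governs.

10,865 kr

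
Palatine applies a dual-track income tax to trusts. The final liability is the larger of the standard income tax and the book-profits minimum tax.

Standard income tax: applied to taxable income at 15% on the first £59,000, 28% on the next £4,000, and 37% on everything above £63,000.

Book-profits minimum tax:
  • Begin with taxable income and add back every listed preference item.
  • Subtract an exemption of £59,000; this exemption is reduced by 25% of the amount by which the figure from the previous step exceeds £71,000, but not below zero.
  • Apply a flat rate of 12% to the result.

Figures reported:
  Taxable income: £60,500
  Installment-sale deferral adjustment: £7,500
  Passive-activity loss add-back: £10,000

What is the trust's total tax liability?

£9,270

Book-profits minimum tax:
  Adjusted income: £60,500 + £7,500 + £10,000 = £78,000
  Exemption: £59,000 − 25% × (£78,000 − £71,000) = £59,000 − £1,750 = £57,250
  Base: £78,000 − £57,250 = £20,750
  £20,750 × 12% = £2,490

Standard income tax:
  £59,000 × 15% = £8,850
  £1,500 × 28% = £420
  → £9,270

£9,270 > £2,490, so the standard income tax governs.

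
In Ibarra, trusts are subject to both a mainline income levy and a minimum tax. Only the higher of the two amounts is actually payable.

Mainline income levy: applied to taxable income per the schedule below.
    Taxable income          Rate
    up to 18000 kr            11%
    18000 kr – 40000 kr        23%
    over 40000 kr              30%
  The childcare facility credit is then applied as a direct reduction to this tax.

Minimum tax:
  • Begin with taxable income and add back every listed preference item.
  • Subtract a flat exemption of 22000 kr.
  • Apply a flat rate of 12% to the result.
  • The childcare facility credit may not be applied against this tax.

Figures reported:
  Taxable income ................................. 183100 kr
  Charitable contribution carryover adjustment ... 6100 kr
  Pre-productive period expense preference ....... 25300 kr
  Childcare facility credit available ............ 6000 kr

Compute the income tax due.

Minimum tax:
  Adjusted income: 183100 kr + 6100 kr + 25300 kr = 214500 kr
  Less exemption 22000 kr → base 192500 kr
  192500 kr × 12% = 23100 kr

Mainline income levy:
  18000 kr × 11% = 1980 kr
  22000 kr × 23% = 5060 kr
  143100 kr × 30% = 42930 kr
  → 49970 kr
  Less childcare facility credit 6000 kr → 43970 kr

43970 kr > 23100 kr, so the mainline income levy governs.

43970 kr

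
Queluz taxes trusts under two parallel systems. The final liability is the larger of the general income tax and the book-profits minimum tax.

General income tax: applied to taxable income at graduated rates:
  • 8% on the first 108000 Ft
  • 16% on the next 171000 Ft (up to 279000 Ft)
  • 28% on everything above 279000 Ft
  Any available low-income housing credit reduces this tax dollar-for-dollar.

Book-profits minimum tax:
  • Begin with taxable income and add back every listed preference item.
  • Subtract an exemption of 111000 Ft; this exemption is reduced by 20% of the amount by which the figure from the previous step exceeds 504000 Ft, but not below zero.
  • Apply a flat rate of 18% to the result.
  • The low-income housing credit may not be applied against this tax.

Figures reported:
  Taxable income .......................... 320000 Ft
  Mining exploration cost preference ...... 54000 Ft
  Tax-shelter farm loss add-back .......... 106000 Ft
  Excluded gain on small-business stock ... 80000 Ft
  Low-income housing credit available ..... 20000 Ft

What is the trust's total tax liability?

Book-profits minimum tax:
  Adjusted income: 320000 Ft + 54000 Ft + 106000 Ft + 80000 Ft = 560000 Ft
  Exemption: 111000 Ft − 20% × (560000 Ft − 504000 Ft) = 111000 Ft − 11200 Ft = 99800 Ft
  Base: 560000 Ft − 99800 Ft = 460200 Ft
  460200 Ft × 18% = 82836 Ft

General income tax:
  108000 Ft × 8% = 8640 Ft
  171000 Ft × 16% = 27360 Ft
  41000 Ft × 28% = 11480 Ft
  → 47480 Ft
  Less low-income housing credit 20000 Ft → 27480 Ft

82836 Ft > 27480 Ft, so the book-profits minimum tax is the binding amount.

82836 Ft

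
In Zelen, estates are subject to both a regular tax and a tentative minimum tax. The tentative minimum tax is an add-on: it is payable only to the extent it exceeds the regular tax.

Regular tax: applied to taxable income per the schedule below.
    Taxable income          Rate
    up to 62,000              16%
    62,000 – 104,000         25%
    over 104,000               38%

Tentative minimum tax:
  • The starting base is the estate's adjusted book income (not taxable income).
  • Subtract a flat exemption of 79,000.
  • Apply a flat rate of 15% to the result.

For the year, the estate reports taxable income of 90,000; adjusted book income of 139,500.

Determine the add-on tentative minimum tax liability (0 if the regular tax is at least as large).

0

Tentative minimum tax:
  Base (adjusted book income): 139,500
  Less exemption 79,000 → base 60,500
  60,500 × 15% = 9,075

Regular tax:
  62,000 × 16% = 9,920
  28,000 × 25% = 7,000
  → 16,920

9,075 ≤ 16,920, so no add-on is due.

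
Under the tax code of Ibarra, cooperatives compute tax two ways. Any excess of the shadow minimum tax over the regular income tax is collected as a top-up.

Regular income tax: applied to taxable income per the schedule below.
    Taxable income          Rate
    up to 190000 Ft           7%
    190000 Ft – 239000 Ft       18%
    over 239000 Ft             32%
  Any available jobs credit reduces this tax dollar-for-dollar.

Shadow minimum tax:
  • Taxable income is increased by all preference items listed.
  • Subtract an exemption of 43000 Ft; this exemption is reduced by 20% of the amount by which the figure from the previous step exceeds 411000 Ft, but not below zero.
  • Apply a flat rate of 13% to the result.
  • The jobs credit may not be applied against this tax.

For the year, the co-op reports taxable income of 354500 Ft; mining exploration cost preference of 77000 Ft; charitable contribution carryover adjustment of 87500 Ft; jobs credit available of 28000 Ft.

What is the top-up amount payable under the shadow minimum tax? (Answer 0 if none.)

Regular income tax:
  190000 Ft × 7% = 13300 Ft
  49000 Ft × 18% = 8820 Ft
  115500 Ft × 32% = 36960 Ft
  → 59080 Ft
  Less jobs credit 28000 Ft → 31080 Ft

Shadow minimum tax:
  Adjusted income: 354500 Ft + 77000 Ft + 87500 Ft = 519000 Ft
  Exemption: 43000 Ft − 20% × (519000 Ft − 411000 Ft) = 43000 Ft − 21600 Ft = 21400 Ft
  Base: 519000 Ft − 21400 Ft = 497600 Ft
  497600 Ft × 13% = 64688 Ft

Excess of shadow minimum tax over regular income tax: 64688 Ft − 31080 Ft = 33608 Ft.

33608 Ft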